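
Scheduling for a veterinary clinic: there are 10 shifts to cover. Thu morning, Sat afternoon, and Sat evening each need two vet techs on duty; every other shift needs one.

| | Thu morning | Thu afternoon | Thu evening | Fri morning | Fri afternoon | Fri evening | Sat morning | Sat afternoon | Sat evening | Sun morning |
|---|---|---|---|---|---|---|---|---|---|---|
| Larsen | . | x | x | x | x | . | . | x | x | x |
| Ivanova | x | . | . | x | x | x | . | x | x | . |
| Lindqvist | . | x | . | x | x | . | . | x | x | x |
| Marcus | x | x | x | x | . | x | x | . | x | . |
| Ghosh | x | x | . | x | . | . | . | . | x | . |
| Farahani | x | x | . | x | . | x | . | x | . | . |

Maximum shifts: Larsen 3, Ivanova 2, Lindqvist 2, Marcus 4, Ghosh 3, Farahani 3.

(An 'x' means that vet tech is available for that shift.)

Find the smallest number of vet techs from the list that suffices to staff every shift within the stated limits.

4

13 slots to fill and no one can take more than 4, so at least ⌈13/4⌉ = 4 vet techs are needed.
Larsen, Marcus, Ghosh, and Farahani alone can cover everything: Thu morning→Ghosh+Farahani, Thu afternoon→Ghosh, Thu evening→Marcus, Fri morning→Farahani, Fri afternoon→Larsen, Fri evening→Marcus, Sat morning→Marcus, Sat afternoon→Larsen+Farahani, Sat evening→Marcus+Ghosh, Sun morning→Larsen.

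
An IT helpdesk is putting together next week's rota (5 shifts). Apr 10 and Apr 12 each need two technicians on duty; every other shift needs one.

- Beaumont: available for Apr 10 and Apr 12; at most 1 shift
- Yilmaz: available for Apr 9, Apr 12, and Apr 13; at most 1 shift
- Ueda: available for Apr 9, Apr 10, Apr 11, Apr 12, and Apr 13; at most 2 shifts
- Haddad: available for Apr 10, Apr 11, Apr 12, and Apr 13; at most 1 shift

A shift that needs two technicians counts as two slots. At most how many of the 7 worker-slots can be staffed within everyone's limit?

Total capacity across all technicians is 1+1+2+1 = 5, and 7 slots are needed, so at most 5 can be filled.
An assignment achieving 5: Apr 9→Yilmaz, Apr 10→Beaumont+Ueda, Apr 11→Ueda, Apr 13→Haddad.
Loads: Beaumont 1/1, Yilmaz 1/1, Ueda 2/2, Haddad 1/1.

5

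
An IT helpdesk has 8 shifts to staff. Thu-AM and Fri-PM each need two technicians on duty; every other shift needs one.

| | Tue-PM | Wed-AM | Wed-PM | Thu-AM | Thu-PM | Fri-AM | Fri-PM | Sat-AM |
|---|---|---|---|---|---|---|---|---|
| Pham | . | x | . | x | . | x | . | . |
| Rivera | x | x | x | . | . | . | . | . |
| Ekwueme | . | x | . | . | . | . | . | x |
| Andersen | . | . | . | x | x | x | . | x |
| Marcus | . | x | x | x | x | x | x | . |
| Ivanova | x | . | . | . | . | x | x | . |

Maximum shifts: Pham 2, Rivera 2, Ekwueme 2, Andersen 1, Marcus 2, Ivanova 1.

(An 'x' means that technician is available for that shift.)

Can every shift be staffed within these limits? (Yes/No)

Yes

Fri-PM can only be covered by Marcus and Ivanova, so that assignment is forced.
One valid schedule: Tue-PM→Rivera, Wed-AM→Ekwueme, Wed-PM→Rivera, Thu-AM→Pham+Marcus, Thu-PM→Andersen, Fri-AM→Pham, Fri-PM→Marcus+Ivanova, Sat-AM→Ekwueme.
Loads: Pham 2/2, Rivera 2/2, Ekwueme 2/2, Andersen 1/1, Marcus 2/2, Ivanova 1/1 — all within limits.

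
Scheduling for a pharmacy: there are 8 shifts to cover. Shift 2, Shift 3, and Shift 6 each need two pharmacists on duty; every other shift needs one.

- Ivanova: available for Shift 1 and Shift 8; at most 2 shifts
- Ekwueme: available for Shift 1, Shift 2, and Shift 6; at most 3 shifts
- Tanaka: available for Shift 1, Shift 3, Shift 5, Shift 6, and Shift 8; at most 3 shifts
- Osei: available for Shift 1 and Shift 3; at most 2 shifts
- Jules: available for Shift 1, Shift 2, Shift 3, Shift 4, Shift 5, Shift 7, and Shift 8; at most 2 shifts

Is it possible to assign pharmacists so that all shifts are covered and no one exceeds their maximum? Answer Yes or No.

Total capacity is 12 and 11 slots are needed, so capacity alone doesn't rule it out.
Shifts {Shift 2, Shift 4, Shift 7} need 4 worker-slots in total, but the pharmacists available for any of those shifts (Ekwueme and Jules) can supply at most 3 among them. So no valid schedule exists.

No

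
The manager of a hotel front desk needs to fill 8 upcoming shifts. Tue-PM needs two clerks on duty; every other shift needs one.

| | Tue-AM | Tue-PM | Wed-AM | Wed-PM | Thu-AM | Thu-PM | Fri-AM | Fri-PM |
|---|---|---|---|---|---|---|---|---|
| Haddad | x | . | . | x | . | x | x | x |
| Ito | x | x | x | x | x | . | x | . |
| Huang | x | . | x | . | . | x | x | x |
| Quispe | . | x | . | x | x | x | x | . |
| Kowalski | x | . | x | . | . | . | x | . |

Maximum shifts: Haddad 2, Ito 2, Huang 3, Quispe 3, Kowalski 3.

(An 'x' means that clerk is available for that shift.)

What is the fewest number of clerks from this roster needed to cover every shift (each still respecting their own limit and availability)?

4

9 slots to fill and no one can take more than 3, so at least ⌈9/3⌉ = 3 clerks are needed.
No set of 3 clerks can cover every shift (each such set leaves at least one shift with no one available or exceeds a cap).
Haddad, Ito, Huang, and Quispe alone can cover everything: Tue-AM→Haddad, Tue-PM→Ito+Quispe, Wed-AM→Ito, Wed-PM→Quispe, Thu-AM→Quispe, Thu-PM→Huang, Fri-AM→Huang, Fri-PM→Haddad.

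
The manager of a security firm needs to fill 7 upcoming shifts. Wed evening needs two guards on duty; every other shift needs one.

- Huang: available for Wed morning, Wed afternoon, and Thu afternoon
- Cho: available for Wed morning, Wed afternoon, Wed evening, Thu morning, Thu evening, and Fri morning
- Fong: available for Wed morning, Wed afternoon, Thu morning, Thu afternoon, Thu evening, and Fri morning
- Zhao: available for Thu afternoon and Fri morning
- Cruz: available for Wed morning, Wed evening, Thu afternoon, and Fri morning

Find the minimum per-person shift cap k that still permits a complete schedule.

With 5 guards and 8 worker-slots to fill, someone must work at least ⌈8/5⌉ = 2 shifts, so k ≥ 2.
k = 2 works: Wed morning→Huang, Wed afternoon→Huang, Wed evening→Cho+Cruz, Thu morning→Cho, Thu afternoon→Fong, Thu evening→Fong, Fri morning→Zhao.
Loads: Huang 2, Cho 2, Fong 2, Zhao 1, Cruz 1 — all ≤ 2.

2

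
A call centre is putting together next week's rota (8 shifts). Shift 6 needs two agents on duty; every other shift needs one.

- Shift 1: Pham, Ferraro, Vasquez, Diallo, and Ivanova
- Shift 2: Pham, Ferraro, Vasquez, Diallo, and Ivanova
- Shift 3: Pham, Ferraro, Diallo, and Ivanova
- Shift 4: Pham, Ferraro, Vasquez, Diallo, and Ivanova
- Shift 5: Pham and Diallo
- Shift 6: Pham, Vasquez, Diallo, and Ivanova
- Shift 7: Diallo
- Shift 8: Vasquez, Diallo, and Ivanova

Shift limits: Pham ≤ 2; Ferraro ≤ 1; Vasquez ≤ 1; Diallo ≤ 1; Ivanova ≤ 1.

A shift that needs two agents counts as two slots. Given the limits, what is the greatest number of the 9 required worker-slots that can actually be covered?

6

Total capacity across all agents is 2+1+1+1+1 = 6, and 9 slots are needed, so at most 6 can be filled.
An assignment achieving 6: Shift 1→Ferraro, Shift 3→Pham, Shift 5→Pham, Shift 6→Ivanova, Shift 7→Diallo, Shift 8→Vasquez.
Loads: Pham 2/2, Ferraro 1/1, Vasquez 1/1, Diallo 1/1, Ivanova 1/1.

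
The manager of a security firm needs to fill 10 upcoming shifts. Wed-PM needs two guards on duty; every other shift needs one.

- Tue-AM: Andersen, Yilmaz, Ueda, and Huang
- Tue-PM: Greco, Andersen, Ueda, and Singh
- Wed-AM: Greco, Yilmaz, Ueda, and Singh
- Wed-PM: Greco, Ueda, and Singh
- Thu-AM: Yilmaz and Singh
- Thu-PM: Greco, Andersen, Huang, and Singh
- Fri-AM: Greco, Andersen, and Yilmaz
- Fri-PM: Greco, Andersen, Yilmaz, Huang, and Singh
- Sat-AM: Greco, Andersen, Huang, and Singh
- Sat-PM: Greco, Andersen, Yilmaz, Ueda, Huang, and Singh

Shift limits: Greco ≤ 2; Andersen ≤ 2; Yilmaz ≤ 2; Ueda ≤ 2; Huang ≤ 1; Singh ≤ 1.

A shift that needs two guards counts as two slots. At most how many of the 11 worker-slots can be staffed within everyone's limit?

10

Total capacity across all guards is 2+2+2+2+1+1 = 10, and 11 slots are needed, so at most 10 can be filled.
An assignment achieving 10: Tue-AM→Andersen, Tue-PM→Andersen, Wed-AM→Yilmaz, Wed-PM→Greco+Ueda, Thu-AM→Yilmaz, Thu-PM→Huang, Fri-AM→Greco, Sat-AM→Singh, Sat-PM→Ueda.
Loads: Greco 2/2, Andersen 2/2, Yilmaz 2/2, Ueda 2/2, Huang 1/1, Singh 1/1.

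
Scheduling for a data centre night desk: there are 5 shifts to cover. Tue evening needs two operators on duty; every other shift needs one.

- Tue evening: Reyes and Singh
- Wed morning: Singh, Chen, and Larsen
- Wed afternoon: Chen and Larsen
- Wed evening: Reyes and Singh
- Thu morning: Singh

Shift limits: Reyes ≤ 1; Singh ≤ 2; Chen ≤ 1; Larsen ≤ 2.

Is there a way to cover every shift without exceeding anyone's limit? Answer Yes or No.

Total capacity is 6 and 6 slots are needed, so capacity alone doesn't rule it out.
Shifts {Tue evening, Wed evening, Thu morning} need 4 worker-slots in total, but the operators available for any of those shifts (Reyes and Singh) can supply at most 3 among them. So no valid schedule exists.

No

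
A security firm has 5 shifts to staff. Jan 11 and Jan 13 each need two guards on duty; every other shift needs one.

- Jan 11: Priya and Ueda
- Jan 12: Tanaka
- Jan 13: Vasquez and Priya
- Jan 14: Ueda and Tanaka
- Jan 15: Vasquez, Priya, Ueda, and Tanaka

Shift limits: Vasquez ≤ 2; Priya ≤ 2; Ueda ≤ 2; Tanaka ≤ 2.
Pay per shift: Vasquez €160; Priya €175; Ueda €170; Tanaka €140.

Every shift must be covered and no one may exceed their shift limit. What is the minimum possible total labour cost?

€1120

Jan 11 can only be covered by Priya and Ueda, so that assignment is forced.
Jan 12 can only be covered by Tanaka, so that assignment is forced.
Jan 13 can only be covered by Vasquez and Priya, so that assignment is forced.
Picking the cheapest available guard for each shift independently would cost €1100, but that ignores the shift limits.
An optimal schedule: Jan 11→Ueda+Priya, Jan 12→Tanaka, Jan 13→Vasquez+Priya, Jan 14→Tanaka, Jan 15→Vasquez.
Total: 170 + 175 + 140 + 160 + 175 + 140 + 160 = €1120.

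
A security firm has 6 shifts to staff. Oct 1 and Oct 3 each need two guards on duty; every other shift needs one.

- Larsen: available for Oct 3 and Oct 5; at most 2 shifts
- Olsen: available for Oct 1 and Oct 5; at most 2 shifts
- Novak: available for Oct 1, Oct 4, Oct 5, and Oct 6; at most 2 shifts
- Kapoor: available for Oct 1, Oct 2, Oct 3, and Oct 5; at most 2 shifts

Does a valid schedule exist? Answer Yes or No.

Total capacity is 8 and 8 slots are needed, so capacity alone doesn't rule it out.
Shifts {Oct 1, Oct 2, Oct 3, Oct 4, Oct 6} need 7 worker-slots in total, but the guards available for any of those shifts (Larsen, Olsen, Novak, and Kapoor) can supply at most 6 among them. So no valid schedule exists.

No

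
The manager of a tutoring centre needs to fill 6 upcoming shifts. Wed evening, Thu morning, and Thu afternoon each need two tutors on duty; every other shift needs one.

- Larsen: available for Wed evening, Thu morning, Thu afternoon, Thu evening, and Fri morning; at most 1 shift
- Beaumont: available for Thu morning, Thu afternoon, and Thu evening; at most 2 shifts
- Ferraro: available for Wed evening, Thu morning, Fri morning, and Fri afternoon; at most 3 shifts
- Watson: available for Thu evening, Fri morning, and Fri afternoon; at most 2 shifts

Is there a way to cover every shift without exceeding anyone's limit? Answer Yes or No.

No

Shifts {Wed evening, Thu afternoon} need 4 worker-slots in total, but the tutors available for any of those shifts (Larsen, Beaumont, and Ferraro) can supply at most 3 among them. So no valid schedule exists.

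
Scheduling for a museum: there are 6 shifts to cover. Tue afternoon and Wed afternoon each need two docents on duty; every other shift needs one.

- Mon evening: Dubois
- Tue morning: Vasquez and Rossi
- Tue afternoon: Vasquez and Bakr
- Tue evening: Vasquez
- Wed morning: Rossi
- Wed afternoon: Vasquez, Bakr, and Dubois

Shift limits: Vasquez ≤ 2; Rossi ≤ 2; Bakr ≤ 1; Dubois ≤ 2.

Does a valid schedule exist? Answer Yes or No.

Shifts {Tue afternoon, Tue evening, Wed afternoon} need 5 worker-slots in total, but the docents available for any of those shifts (Vasquez, Bakr, and Dubois) can supply at most 4 among them. So no valid schedule exists.

No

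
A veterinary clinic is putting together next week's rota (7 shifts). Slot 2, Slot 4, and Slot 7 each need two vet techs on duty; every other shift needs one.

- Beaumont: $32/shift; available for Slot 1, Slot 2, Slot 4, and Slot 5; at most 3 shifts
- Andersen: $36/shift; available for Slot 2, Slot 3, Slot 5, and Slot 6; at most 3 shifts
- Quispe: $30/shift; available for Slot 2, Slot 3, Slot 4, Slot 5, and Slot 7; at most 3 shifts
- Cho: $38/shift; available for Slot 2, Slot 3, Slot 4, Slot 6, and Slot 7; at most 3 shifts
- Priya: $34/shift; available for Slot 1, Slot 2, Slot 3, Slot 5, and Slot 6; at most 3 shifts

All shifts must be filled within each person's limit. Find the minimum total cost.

Slot 7 can only be covered by Quispe and Cho, so that assignment is forced.
Picking the cheapest available vet tech for each shift independently would cost $318, but that ignores the shift limits.
An optimal schedule: Slot 1→Beaumont, Slot 2→Beaumont+Priya, Slot 3→Quispe, Slot 4→Quispe+Beaumont, Slot 5→Priya, Slot 6→Priya, Slot 7→Quispe+Cho.
Total: 32 + 32 + 34 + 30 + 30 + 32 + 34 + 34 + 30 + 38 = $326.

$326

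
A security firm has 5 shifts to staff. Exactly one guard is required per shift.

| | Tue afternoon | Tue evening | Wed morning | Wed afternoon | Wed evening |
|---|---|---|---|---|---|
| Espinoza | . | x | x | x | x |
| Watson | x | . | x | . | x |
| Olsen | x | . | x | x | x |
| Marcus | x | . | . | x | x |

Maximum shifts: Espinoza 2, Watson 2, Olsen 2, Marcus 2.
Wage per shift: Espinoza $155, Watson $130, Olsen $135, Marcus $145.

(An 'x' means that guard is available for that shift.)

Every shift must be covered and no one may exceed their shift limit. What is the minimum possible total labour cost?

$685

Tue evening can only be covered by Espinoza, so that assignment is forced.
Picking the cheapest available guard for each shift independently would cost $680, but that ignores the shift limits.
An optimal schedule: Tue afternoon→Watson, Tue evening→Espinoza, Wed morning→Watson, Wed afternoon→Olsen, Wed evening→Olsen.
Total: 130 + 155 + 130 + 135 + 135 = $685.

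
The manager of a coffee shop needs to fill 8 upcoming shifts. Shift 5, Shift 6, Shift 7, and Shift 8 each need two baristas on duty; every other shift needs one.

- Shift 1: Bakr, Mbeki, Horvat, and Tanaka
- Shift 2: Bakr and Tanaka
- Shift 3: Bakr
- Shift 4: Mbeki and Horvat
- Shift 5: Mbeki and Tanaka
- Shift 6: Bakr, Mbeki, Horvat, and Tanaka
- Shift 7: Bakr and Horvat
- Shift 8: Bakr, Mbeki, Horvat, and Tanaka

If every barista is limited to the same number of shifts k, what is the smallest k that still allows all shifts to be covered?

3

With 4 baristas and 12 worker-slots to fill, someone must work at least ⌈12/4⌉ = 3 shifts, so k ≥ 3.
k = 3 works: Shift 1→Mbeki, Shift 2→Bakr, Shift 3→Bakr, Shift 4→Mbeki, Shift 5→Mbeki+Tanaka, Shift 6→Horvat+Tanaka, Shift 7→Bakr+Horvat, Shift 8→Horvat+Tanaka.
Loads: Bakr 3, Mbeki 3, Horvat 3, Tanaka 3 — all ≤ 3.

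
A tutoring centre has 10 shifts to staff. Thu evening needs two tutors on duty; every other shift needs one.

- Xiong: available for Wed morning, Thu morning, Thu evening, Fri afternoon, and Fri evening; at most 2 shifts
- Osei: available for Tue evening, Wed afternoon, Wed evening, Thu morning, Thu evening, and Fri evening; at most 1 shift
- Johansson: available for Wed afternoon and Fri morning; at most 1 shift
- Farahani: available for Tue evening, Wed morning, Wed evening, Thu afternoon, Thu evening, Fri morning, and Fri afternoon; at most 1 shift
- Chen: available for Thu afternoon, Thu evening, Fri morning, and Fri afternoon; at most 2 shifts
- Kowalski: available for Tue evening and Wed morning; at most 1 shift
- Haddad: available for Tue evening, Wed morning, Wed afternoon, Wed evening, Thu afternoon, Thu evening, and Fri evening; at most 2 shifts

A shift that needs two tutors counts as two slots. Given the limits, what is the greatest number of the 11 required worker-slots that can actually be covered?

10

Total capacity across all tutors is 2+1+1+1+2+1+2 = 10, and 11 slots are needed, so at most 10 can be filled.
An assignment achieving 10: Tue evening→Kowalski, Wed morning→Haddad, Wed afternoon→Osei, Wed evening→Farahani, Thu morning→Xiong, Thu afternoon→Chen, Thu evening→Chen, Fri morning→Johansson, Fri afternoon→Xiong, Fri evening→Haddad.
Loads: Xiong 2/2, Osei 1/1, Johansson 1/1, Farahani 1/1, Chen 2/2, Kowalski 1/1, Haddad 2/2.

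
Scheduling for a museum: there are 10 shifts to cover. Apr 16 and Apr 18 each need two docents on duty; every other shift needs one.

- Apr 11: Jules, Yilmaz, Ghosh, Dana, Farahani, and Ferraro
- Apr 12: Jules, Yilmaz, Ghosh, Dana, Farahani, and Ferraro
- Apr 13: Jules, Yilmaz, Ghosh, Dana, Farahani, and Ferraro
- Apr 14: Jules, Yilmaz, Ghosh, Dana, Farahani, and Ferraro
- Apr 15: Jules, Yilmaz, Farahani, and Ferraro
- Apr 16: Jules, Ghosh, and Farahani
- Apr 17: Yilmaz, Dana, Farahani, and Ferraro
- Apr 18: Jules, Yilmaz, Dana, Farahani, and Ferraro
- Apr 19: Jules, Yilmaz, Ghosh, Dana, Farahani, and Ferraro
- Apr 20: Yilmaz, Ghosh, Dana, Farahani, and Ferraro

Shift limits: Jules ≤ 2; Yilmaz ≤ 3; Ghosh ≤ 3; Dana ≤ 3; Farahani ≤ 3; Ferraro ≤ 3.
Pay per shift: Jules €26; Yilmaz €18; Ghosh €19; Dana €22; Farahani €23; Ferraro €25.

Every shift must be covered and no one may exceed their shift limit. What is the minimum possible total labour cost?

Picking the cheapest available docent for each shift independently would cost €226, but that ignores the shift limits.
An optimal schedule: Apr 11→Ghosh, Apr 12→Ghosh, Apr 13→Dana, Apr 14→Dana, Apr 15→Yilmaz, Apr 16→Ghosh+Farahani, Apr 17→Yilmaz, Apr 18→Dana+Farahani, Apr 19→Farahani, Apr 20→Yilmaz.
Total: 19 + 19 + 22 + 22 + 18 + 19 + 23 + 18 + 22 + 23 + 23 + 18 = €246.

€246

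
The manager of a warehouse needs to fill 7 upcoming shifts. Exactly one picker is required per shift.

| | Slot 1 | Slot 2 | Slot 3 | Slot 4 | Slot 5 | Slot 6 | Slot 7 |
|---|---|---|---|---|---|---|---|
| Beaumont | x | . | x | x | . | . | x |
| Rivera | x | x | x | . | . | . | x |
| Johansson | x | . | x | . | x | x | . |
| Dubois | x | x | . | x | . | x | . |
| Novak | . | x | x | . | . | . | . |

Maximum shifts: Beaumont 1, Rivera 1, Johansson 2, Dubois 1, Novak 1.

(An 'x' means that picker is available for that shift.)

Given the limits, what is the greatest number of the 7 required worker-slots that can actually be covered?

6

Total capacity across all pickers is 1+1+2+1+1 = 6, and 7 slots are needed, so at most 6 can be filled.
An assignment achieving 6: Slot 2→Dubois, Slot 3→Novak, Slot 4→Beaumont, Slot 5→Johansson, Slot 6→Johansson, Slot 7→Rivera.
Loads: Beaumont 1/1, Rivera 1/1, Johansson 2/2, Dubois 1/1, Novak 1/1.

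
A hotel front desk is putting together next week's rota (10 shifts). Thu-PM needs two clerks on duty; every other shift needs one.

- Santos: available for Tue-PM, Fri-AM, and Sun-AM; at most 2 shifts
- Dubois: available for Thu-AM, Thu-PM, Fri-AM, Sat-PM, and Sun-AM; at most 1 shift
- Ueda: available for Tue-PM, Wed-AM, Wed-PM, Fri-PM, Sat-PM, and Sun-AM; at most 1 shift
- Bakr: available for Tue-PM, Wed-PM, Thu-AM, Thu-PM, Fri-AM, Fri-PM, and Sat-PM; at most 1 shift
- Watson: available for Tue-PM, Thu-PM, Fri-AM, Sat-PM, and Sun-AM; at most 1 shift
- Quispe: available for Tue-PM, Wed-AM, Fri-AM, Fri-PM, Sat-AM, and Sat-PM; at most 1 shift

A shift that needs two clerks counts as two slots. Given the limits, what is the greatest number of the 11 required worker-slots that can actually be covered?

7

Total capacity across all clerks is 2+1+1+1+1+1 = 7, and 11 slots are needed, so at most 7 can be filled.
An assignment achieving 7: Tue-PM→Santos, Wed-AM→Ueda, Wed-PM→Bakr, Thu-AM→Dubois, Thu-PM→Watson, Sat-AM→Quispe, Sun-AM→Santos.
Loads: Santos 2/2, Dubois 1/1, Ueda 1/1, Bakr 1/1, Watson 1/1, Quispe 1/1.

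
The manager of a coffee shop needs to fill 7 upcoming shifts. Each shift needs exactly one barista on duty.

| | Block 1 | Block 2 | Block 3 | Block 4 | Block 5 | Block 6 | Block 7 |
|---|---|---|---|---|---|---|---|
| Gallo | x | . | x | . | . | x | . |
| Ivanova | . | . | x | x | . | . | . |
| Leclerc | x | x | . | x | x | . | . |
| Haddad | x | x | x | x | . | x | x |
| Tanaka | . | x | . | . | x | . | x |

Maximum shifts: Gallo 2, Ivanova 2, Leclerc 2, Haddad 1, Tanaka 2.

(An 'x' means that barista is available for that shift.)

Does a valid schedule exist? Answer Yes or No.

Yes

One valid schedule: Block 1→Gallo, Block 2→Leclerc, Block 3→Ivanova, Block 4→Ivanova, Block 5→Leclerc, Block 6→Gallo, Block 7→Haddad.
Loads: Gallo 2/2, Ivanova 2/2, Leclerc 2/2, Haddad 1/1, Tanaka 0/2 — all within limits.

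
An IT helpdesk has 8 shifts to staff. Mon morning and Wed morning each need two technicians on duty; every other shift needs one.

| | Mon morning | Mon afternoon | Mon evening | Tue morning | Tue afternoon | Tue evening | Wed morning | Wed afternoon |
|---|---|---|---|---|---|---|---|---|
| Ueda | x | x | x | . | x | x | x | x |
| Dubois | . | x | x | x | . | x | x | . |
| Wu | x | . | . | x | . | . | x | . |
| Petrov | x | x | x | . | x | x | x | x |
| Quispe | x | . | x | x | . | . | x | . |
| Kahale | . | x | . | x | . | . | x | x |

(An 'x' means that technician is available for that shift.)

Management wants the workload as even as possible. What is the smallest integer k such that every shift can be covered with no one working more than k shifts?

With 6 technicians and 10 worker-slots to fill, someone must work at least ⌈10/6⌉ = 2 shifts, so k ≥ 2.
k = 2 works: Mon morning→Wu+Petrov, Mon afternoon→Dubois, Mon evening→Dubois, Tue morning→Wu, Tue afternoon→Ueda, Tue evening→Ueda, Wed morning→Quispe+Kahale, Wed afternoon→Petrov.
Loads: Ueda 2, Dubois 2, Wu 2, Petrov 2, Quispe 1, Kahale 1 — all ≤ 2.

2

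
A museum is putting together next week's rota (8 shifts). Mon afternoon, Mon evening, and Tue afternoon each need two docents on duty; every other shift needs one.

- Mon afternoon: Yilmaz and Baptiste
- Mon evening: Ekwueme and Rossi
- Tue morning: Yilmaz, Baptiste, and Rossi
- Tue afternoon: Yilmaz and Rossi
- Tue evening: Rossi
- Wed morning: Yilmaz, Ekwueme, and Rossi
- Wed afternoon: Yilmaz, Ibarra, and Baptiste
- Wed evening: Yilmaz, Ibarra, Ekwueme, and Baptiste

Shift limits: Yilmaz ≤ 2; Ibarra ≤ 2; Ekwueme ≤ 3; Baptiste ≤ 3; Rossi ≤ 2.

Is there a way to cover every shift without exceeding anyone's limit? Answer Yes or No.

No

Total capacity is 12 and 11 slots are needed, so capacity alone doesn't rule it out.
Shifts {Mon evening, Tue afternoon, Tue evening} need 5 worker-slots in total, but the docents available for any of those shifts (Yilmaz, Ekwueme, and Rossi) can supply at most 4 among them. So no valid schedule exists.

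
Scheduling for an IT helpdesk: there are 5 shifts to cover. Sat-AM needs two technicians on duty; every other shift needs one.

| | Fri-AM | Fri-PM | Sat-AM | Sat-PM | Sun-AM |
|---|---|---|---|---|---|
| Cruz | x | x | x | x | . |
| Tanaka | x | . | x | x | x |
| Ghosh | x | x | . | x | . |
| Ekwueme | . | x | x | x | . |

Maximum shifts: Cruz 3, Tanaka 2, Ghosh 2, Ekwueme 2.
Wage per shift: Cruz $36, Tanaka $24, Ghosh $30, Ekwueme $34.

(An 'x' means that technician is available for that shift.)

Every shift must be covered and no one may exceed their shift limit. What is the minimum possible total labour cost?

$176

Sun-AM can only be covered by Tanaka, so that assignment is forced.
Picking the cheapest available technician for each shift independently would cost $160, but that ignores the shift limits.
An optimal schedule: Fri-AM→Ghosh, Fri-PM→Ghosh, Sat-AM→Tanaka+Ekwueme, Sat-PM→Ekwueme, Sun-AM→Tanaka.
Total: 30 + 30 + 24 + 34 + 34 + 24 = $176.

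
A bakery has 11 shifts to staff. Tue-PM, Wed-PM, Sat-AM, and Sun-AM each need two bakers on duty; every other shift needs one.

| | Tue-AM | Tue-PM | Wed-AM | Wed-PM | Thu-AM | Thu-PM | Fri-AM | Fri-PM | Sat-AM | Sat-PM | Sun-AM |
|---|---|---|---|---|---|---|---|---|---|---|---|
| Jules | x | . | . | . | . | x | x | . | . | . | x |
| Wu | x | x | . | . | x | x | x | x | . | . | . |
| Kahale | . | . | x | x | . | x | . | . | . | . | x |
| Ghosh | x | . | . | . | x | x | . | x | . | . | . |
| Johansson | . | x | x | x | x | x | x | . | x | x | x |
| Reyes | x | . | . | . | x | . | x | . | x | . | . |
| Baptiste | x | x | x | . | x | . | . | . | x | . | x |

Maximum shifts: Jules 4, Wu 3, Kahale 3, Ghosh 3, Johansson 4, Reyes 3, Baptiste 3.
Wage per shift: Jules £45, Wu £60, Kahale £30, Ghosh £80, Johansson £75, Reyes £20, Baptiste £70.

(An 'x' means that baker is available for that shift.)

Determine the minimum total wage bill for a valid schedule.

£695

Wed-PM can only be covered by Kahale and Johansson, so that assignment is forced.
Sat-PM can only be covered by Johansson, so that assignment is forced.
Picking the cheapest available baker for each shift independently would cost £655, but that ignores the shift limits.
An optimal schedule: Tue-AM→Jules, Tue-PM→Wu+Baptiste, Wed-AM→Kahale, Wed-PM→Kahale+Johansson, Thu-AM→Reyes, Thu-PM→Jules, Fri-AM→Reyes, Fri-PM→Wu, Sat-AM→Reyes+Baptiste, Sat-PM→Johansson, Sun-AM→Kahale+Jules.
Total: 45 + 60 + 70 + 30 + 30 + 75 + 20 + 45 + 20 + 60 + 20 + 70 + 75 + 30 + 45 = £695.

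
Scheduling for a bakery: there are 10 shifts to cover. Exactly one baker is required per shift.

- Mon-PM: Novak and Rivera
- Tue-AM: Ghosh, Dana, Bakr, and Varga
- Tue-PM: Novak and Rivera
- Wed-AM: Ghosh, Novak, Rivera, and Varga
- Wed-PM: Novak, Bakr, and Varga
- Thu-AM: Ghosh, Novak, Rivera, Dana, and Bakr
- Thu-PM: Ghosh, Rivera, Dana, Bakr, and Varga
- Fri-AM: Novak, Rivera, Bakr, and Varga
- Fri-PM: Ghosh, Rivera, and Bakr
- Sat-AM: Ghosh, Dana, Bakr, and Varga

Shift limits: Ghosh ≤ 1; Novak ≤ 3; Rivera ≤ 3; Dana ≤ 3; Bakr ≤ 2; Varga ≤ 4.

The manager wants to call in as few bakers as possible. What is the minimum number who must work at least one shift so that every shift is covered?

10 slots to fill and no one can take more than 4, so at least ⌈10/4⌉ = 3 bakers are needed.
Novak, Rivera, and Varga alone can cover everything: Mon-PM→Novak, Tue-AM→Varga, Tue-PM→Novak, Wed-AM→Varga, Wed-PM→Novak, Thu-AM→Rivera, Thu-PM→Rivera, Fri-AM→Varga, Fri-PM→Rivera, Sat-AM→Varga.

3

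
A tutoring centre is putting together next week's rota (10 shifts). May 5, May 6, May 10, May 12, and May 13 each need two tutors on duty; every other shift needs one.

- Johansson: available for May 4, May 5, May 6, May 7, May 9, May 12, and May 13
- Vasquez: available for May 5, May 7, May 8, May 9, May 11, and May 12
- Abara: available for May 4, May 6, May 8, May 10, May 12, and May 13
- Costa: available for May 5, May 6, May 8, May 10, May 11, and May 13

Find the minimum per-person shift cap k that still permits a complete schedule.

With 4 tutors and 15 worker-slots to fill, someone must work at least ⌈15/4⌉ = 4 shifts, so k ≥ 4.
k = 4 works: May 4→Johansson, May 5→Johansson+Vasquez, May 6→Abara+Costa, May 7→Johansson, May 8→Vasquez, May 9→Johansson, May 10→Abara+Costa, May 11→Vasquez, May 12→Vasquez+Abara, May 13→Abara+Costa.
Loads: Johansson 4, Vasquez 4, Abara 4, Costa 3 — all ≤ 4.

4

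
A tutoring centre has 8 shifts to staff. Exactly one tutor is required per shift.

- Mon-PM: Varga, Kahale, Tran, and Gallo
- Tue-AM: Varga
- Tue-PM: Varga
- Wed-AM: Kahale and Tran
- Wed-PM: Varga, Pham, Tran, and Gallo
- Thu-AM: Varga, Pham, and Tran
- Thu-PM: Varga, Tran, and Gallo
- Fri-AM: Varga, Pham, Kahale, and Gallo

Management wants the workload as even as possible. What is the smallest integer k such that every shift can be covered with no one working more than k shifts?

With 5 tutors and 8 worker-slots to fill, someone must work at least ⌈8/5⌉ = 2 shifts, so k ≥ 2.
k = 2 works: Mon-PM→Kahale, Tue-AM→Varga, Tue-PM→Varga, Wed-AM→Kahale, Wed-PM→Pham, Thu-AM→Pham, Thu-PM→Tran, Fri-AM→Gallo.
Loads: Varga 2, Pham 2, Kahale 2, Tran 1, Gallo 1 — all ≤ 2.

2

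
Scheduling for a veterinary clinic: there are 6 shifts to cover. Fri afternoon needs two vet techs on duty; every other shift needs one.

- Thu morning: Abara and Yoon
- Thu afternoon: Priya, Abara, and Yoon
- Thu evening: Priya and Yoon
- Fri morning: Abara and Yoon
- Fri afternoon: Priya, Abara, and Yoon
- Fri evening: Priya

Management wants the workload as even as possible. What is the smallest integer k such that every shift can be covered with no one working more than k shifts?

3

With 3 vet techs and 7 worker-slots to fill, someone must work at least ⌈7/3⌉ = 3 shifts, so k ≥ 3.
k = 3 works: Thu morning→Abara, Thu afternoon→Priya, Thu evening→Priya, Fri morning→Abara, Fri afternoon→Abara+Yoon, Fri evening→Priya.
Loads: Priya 3, Abara 3, Yoon 1 — all ≤ 3.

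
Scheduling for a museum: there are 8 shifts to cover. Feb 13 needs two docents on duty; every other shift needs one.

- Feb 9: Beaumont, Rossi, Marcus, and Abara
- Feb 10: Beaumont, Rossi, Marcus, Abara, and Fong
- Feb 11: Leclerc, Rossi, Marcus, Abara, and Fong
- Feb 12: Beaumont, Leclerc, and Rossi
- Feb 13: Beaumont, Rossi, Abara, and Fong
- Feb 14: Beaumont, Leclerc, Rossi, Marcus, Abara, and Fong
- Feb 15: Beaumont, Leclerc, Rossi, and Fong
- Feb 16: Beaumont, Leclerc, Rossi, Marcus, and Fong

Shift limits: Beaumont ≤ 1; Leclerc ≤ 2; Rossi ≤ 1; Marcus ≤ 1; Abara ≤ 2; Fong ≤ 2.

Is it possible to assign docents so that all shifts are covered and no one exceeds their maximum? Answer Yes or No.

One valid schedule: Feb 9→Rossi, Feb 10→Marcus, Feb 11→Leclerc, Feb 12→Beaumont, Feb 13→Abara+Fong, Feb 14→Abara, Feb 15→Leclerc, Feb 16→Fong.
Loads: Beaumont 1/1, Leclerc 2/2, Rossi 1/1, Marcus 1/1, Abara 2/2, Fong 2/2 — all within limits.

Yes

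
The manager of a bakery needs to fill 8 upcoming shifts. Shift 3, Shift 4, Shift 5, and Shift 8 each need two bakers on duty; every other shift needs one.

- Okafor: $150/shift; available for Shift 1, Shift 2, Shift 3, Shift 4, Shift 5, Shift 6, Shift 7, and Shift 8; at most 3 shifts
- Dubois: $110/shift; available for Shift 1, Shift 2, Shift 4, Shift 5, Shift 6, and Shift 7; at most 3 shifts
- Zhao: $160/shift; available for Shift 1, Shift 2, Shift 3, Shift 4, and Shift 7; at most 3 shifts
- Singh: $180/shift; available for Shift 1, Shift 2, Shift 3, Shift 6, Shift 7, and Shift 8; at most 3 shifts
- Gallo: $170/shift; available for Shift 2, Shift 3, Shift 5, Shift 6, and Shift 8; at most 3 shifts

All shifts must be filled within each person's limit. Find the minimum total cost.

Picking the cheapest available baker for each shift independently would cost $1590, but that ignores the shift limits.
An optimal schedule: Shift 1→Dubois, Shift 2→Zhao, Shift 3→Zhao+Gallo, Shift 4→Dubois+Okafor, Shift 5→Dubois+Okafor, Shift 6→Gallo, Shift 7→Zhao, Shift 8→Okafor+Gallo.
Total: 110 + 160 + 160 + 170 + 110 + 150 + 110 + 150 + 170 + 160 + 150 + 170 = $1770.

$1770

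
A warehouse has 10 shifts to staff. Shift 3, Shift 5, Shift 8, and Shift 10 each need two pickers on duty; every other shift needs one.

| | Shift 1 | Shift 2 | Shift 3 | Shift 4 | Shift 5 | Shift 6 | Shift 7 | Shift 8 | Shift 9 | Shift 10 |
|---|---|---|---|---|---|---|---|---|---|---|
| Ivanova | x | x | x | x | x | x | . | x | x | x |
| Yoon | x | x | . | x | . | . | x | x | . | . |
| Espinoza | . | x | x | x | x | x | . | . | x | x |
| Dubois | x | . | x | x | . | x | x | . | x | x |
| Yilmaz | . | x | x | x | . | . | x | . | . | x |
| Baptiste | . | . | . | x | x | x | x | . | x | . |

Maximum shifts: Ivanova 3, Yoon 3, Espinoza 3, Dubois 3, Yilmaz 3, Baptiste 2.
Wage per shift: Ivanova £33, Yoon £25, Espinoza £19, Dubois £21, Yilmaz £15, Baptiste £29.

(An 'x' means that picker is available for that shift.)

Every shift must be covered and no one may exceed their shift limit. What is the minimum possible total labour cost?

£302

Shift 8 can only be covered by Ivanova and Yoon, so that assignment is forced.
Picking the cheapest available picker for each shift independently would cost £278, but that ignores the shift limits.
An optimal schedule: Shift 1→Dubois, Shift 2→Yilmaz, Shift 3→Yilmaz+Dubois, Shift 4→Yoon, Shift 5→Espinoza+Baptiste, Shift 6→Espinoza, Shift 7→Yoon, Shift 8→Yoon+Ivanova, Shift 9→Espinoza, Shift 10→Yilmaz+Dubois.
Total: 21 + 15 + 15 + 21 + 25 + 19 + 29 + 19 + 25 + 25 + 33 + 19 + 15 + 21 = £302.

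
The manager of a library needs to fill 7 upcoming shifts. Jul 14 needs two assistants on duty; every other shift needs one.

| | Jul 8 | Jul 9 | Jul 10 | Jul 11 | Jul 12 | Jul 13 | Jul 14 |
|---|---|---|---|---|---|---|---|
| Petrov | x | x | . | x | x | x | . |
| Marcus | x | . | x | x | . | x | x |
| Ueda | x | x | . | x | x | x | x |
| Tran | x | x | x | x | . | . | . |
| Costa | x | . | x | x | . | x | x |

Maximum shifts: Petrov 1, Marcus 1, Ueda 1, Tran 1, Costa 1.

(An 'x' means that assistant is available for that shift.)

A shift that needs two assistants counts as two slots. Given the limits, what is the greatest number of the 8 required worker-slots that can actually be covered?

5

Total capacity across all assistants is 1+1+1+1+1 = 5, and 8 slots are needed, so at most 5 can be filled.
An assignment achieving 5: Jul 8→Tran, Jul 9→Ueda, Jul 10→Marcus, Jul 12→Petrov, Jul 14→Costa.
Loads: Petrov 1/1, Marcus 1/1, Ueda 1/1, Tran 1/1, Costa 1/1.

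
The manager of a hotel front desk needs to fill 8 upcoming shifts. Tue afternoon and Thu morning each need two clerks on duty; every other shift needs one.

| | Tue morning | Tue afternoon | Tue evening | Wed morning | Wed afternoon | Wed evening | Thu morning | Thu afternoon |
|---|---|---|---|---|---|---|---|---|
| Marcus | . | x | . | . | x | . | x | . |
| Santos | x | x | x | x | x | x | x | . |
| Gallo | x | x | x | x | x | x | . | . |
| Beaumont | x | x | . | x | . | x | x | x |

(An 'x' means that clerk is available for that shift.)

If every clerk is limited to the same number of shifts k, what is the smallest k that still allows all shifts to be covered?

With 4 clerks and 10 worker-slots to fill, someone must work at least ⌈10/4⌉ = 3 shifts, so k ≥ 3.
k = 3 works: Tue morning→Santos, Tue afternoon→Marcus+Gallo, Tue evening→Santos, Wed morning→Santos, Wed afternoon→Marcus, Wed evening→Gallo, Thu morning→Marcus+Beaumont, Thu afternoon→Beaumont.
Loads: Marcus 3, Santos 3, Gallo 2, Beaumont 2 — all ≤ 3.

3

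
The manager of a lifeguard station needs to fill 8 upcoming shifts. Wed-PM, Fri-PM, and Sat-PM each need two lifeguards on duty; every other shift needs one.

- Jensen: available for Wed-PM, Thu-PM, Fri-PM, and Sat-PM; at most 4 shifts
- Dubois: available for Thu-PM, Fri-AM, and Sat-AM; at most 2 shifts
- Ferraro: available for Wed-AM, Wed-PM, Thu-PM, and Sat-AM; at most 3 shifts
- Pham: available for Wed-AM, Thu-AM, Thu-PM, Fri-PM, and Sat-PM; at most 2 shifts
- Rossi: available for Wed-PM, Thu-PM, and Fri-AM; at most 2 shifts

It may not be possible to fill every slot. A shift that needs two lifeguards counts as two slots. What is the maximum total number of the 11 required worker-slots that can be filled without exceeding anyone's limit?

Total capacity across all lifeguards is 4+2+3+2+2 = 13, and 11 slots are needed, so at most 11 can be filled.
Shifts {Thu-AM, Fri-PM, Sat-PM} need 5 slots but only Jensen and Pham are available for them, supplying at most 4 — so at least 1 slot must go unfilled.
An assignment achieving 10: Wed-AM→Ferraro, Wed-PM→Jensen+Ferraro, Thu-AM→Pham, Thu-PM→Jensen, Fri-AM→Dubois, Fri-PM→Jensen+Pham, Sat-AM→Dubois, Sat-PM→Jensen.
Loads: Jensen 4/4, Dubois 2/2, Ferraro 2/3, Pham 2/2, Rossi 0/2.

10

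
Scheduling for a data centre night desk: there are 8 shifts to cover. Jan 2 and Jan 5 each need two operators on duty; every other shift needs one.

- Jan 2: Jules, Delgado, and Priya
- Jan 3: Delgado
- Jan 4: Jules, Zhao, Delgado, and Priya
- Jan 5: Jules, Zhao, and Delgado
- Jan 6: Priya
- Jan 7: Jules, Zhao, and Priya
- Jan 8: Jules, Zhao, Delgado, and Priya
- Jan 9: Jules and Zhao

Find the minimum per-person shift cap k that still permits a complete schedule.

With 4 operators and 10 worker-slots to fill, someone must work at least ⌈10/4⌉ = 3 shifts, so k ≥ 3.
k = 3 works: Jan 2→Jules+Delgado, Jan 3→Delgado, Jan 4→Zhao, Jan 5→Jules+Zhao, Jan 6→Priya, Jan 7→Zhao, Jan 8→Delgado, Jan 9→Jules.
Loads: Jules 3, Zhao 3, Delgado 3, Priya 1 — all ≤ 3.

3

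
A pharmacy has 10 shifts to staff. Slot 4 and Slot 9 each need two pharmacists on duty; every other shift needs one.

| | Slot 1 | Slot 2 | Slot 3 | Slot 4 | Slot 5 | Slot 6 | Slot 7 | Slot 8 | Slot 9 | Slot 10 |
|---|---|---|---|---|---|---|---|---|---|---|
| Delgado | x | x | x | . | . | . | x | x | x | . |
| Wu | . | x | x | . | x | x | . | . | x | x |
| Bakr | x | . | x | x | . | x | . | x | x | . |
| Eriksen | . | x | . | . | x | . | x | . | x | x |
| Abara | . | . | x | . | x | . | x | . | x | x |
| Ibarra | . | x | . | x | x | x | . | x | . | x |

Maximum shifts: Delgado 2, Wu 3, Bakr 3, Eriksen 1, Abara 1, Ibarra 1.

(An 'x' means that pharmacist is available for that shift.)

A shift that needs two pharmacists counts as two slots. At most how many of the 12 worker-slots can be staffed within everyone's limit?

11

Total capacity across all pharmacists is 2+3+3+1+1+1 = 11, and 12 slots are needed, so at most 11 can be filled.
An assignment achieving 11: Slot 1→Delgado, Slot 2→Wu, Slot 3→Wu, Slot 4→Bakr+Ibarra, Slot 5→Eriksen, Slot 6→Wu, Slot 7→Delgado, Slot 8→Bakr, Slot 9→Bakr, Slot 10→Abara.
Loads: Delgado 2/2, Wu 3/3, Bakr 3/3, Eriksen 1/1, Abara 1/1, Ibarra 1/1.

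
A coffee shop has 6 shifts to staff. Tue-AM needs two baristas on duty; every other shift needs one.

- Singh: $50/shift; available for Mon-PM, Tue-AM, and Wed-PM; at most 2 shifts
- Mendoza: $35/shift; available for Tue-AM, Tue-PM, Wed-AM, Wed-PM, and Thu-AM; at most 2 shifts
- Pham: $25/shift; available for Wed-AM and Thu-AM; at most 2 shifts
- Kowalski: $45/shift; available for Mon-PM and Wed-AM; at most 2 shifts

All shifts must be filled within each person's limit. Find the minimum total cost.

$265

Tue-AM can only be covered by Singh and Mendoza, so that assignment is forced.
Tue-PM can only be covered by Mendoza, so that assignment is forced.
Picking the cheapest available barista for each shift independently would cost $250, but that ignores the shift limits.
An optimal schedule: Mon-PM→Kowalski, Tue-AM→Singh+Mendoza, Tue-PM→Mendoza, Wed-AM→Pham, Wed-PM→Singh, Thu-AM→Pham.
Total: 45 + 50 + 35 + 35 + 25 + 50 + 25 = $265.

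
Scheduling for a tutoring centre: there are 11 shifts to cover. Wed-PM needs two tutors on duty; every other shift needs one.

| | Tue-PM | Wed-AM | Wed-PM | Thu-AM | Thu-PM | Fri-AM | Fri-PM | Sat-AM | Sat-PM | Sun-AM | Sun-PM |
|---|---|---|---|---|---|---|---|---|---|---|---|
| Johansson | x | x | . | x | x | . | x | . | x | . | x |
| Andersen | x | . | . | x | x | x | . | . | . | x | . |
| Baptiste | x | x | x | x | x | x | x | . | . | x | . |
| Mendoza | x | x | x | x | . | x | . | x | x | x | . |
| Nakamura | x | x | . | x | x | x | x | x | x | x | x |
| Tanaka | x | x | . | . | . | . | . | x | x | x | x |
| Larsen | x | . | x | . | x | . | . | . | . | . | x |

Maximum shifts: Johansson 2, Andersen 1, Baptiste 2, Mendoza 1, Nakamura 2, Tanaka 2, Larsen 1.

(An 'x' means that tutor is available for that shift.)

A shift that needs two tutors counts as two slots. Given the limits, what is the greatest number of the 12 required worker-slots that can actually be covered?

11

Total capacity across all tutors is 2+1+2+1+2+2+1 = 11, and 12 slots are needed, so at most 11 can be filled.
An assignment achieving 11: Tue-PM→Tanaka, Wed-AM→Baptiste, Wed-PM→Baptiste+Mendoza, Thu-PM→Larsen, Fri-AM→Andersen, Fri-PM→Johansson, Sat-AM→Nakamura, Sat-PM→Johansson, Sun-AM→Tanaka, Sun-PM→Nakamura.
Loads: Johansson 2/2, Andersen 1/1, Baptiste 2/2, Mendoza 1/1, Nakamura 2/2, Tanaka 2/2, Larsen 1/1.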